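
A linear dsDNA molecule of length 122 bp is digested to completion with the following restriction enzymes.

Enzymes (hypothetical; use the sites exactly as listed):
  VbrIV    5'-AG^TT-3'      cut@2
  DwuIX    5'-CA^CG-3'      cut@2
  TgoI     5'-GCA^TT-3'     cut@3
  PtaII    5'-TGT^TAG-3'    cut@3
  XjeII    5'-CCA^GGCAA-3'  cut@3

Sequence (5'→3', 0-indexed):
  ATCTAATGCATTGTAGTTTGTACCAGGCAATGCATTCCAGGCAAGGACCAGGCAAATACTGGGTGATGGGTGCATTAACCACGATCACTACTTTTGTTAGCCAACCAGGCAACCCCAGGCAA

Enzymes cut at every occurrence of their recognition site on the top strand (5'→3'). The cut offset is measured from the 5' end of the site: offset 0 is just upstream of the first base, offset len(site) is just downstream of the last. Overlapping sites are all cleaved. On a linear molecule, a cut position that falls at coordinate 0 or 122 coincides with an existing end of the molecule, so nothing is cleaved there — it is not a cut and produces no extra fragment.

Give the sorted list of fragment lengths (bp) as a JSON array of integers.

[5,5,6,7,9,9,10,10,10,11,16,24]

Site scan:
  VbrIV (AGTT, off=2): starts [14] → cuts [16]
  DwuIX (CACG, off=2): starts [79] → cuts [81]
  TgoI (GCATT, off=3): starts [7, 31, 71] → cuts [10, 34, 74]
  PtaII (TGTTAG, off=3): starts [94] → cuts [97]
  XjeII (CCAGGCAA, off=3): starts [22, 36, 47, 104, 114] → cuts [25, 39, 50, 107, 117]

Pooled cuts: [10, 16, 25, 34, 39, 50, 74, 81, 97, 107, 117]

Fragment lengths:
  [0,10): 10 bp
  [10,16): 6 bp
  [16,25): 9 bp
  [25,34): 9 bp
  [34,39): 5 bp
  [39,50): 11 bp
  [50,74): 24 bp
  [74,81): 7 bp
  [81,97): 16 bp
  [97,107): 10 bp
  [107,117): 10 bp
  [117,122): 5 bp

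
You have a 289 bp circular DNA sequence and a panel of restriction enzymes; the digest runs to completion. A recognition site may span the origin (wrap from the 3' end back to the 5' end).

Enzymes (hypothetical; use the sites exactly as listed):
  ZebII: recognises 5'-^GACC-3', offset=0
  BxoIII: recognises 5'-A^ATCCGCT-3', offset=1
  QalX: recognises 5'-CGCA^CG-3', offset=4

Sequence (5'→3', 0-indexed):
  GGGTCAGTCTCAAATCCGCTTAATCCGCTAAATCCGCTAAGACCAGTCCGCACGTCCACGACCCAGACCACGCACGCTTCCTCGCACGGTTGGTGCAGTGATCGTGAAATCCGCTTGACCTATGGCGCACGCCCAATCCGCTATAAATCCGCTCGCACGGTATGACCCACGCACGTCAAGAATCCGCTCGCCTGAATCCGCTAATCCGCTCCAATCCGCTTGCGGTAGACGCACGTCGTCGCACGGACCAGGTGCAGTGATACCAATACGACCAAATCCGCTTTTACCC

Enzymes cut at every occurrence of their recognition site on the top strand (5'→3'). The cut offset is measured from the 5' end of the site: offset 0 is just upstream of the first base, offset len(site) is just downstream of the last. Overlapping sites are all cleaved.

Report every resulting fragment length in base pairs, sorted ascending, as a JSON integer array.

[2,6,6,6,6,7,8,8,8,9,9,9,9,10,10,10,11,11,12,12,13,14,20,22,24,27]

Site scan:
  ZebII (GACC, off=0): starts [40, 59, 65, 116, 163, 245, 269] → cuts [40, 59, 65, 116, 163, 245, 269]
  BxoIII (AATCCGCT, off=1): starts [12, 21, 30, 107, 134, 145, 180, 194, 202, 212, 274] → cuts [13, 22, 31, 108, 135, 146, 181, 195, 203, 213, 275]
  QalX (CGCACG, off=4): starts [48, 70, 82, 125, 153, 169, 229, 239] → cuts [52, 74, 86, 129, 157, 173, 233, 243]

Pooled cuts: [13, 22, 31, 40, 52, 59, 65, 74, 86, 108, 116, 129, 135, 146, 157, 163, 173, 181, 195, 203, 213, 233, 243, 245, 269, 275]

Fragment lengths:
  13→22: 9 bp
  22→31: 9 bp
  31→40: 9 bp
  40→52: 12 bp
  52→59: 7 bp
  59→65: 6 bp
  65→74: 9 bp
  74→86: 12 bp
  86→108: 22 bp
  108→116: 8 bp
  116→129: 13 bp
  129→135: 6 bp
  135→146: 11 bp
  146→157: 11 bp
  157→163: 6 bp
  163→173: 10 bp
  173→181: 8 bp
  181→195: 14 bp
  195→203: 8 bp
  203→213: 10 bp
  213→233: 20 bp
  233→243: 10 bp
  243→245: 2 bp
  245→269: 24 bp
  269→275: 6 bp
  275→13 (wrap): 289-275+13 = 27 bp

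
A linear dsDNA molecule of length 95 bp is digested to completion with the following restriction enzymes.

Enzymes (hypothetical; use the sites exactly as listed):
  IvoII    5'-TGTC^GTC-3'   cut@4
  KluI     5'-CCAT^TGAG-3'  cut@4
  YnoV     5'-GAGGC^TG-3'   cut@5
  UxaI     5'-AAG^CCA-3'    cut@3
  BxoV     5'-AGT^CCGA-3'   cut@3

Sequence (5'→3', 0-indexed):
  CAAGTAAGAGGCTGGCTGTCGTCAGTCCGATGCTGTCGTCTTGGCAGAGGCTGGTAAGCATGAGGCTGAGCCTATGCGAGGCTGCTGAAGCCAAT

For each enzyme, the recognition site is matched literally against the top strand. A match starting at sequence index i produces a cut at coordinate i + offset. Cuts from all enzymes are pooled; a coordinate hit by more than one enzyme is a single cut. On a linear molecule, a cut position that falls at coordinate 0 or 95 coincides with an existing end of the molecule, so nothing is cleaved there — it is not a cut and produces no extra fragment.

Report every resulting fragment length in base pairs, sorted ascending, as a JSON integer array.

Scan for sites:
  IvoII (TGTCGTC, off=4): starts [16, 33] → cuts [20, 37]
  KluI (CCATTGAG, off=4): no sites
  YnoV (GAGGCTG, off=5): starts [7, 46, 61, 77] → cuts [12, 51, 66, 82]
  UxaI (AAGCCA, off=3): starts [87] → cuts [90]
  BxoV (AGTCCGA, off=3): starts [23] → cuts [26]

Pooled cuts: [12, 20, 26, 37, 51, 66, 82, 90]

Fragment lengths:
  [0,12): 12 bp
  [12,20): 8 bp
  [20,26): 6 bp
  [26,37): 11 bp
  [37,51): 14 bp
  [51,66): 15 bp
  [66,82): 16 bp
  [82,90): 8 bp
  [90,95): 5 bp

[5,6,8,8,11,12,14,15,16]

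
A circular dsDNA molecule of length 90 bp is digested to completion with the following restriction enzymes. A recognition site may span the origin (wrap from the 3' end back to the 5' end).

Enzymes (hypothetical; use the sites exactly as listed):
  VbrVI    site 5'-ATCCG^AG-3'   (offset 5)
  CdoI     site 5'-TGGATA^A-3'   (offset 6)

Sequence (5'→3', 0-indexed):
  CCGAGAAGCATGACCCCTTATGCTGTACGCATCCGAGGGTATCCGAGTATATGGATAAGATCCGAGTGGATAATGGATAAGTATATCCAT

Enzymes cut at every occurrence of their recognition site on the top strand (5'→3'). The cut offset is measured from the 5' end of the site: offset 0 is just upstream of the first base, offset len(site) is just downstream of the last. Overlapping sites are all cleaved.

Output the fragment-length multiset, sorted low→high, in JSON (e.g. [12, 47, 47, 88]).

Scan for sites:
  VbrVI ATCCGAG/5: at [30, 40, 59, 88] ⇒ [3, 35, 45, 64]
  CdoI TGGATAA/6: at [51, 66, 73] ⇒ [57, 72, 79]

All cut coordinates (distinct, sorted): [3, 35, 45, 57, 64, 72, 79]

Fragments:
  3→35: 32 bp
  35→45: 10 bp
  45→57: 12 bp
  57→64: 7 bp
  64→72: 8 bp
  72→79: 7 bp
  79→3 (wrap): 90-79+3 = 14 bp

[7,7,8,10,12,14,32]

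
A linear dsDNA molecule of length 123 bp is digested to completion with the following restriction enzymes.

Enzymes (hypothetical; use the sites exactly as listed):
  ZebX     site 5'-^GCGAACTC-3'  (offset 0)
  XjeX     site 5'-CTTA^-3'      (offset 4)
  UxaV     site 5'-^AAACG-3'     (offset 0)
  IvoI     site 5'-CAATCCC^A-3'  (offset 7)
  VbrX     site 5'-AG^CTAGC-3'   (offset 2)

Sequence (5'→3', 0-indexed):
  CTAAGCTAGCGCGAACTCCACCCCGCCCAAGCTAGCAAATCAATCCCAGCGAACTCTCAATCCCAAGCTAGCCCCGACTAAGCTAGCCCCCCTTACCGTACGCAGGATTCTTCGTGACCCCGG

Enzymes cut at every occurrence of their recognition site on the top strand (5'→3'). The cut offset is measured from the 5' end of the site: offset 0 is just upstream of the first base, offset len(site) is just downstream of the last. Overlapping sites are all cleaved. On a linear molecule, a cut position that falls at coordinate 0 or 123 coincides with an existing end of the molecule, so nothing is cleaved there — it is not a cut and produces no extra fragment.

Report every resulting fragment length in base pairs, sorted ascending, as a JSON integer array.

[1,3,5,5,13,15,16,16,21,28]

Scan for sites:
  ZebX (GCGAACTC, off=0): starts [10, 48] → cuts [10, 48]
  XjeX (CTTA, off=4): starts [91] → cuts [95]
  UxaV (AAACG, off=0): no sites
  IvoI (CAATCCCA, off=7): starts [40, 57] → cuts [47, 64]
  VbrX (AGCTAGC, off=2): starts [3, 29, 65, 80] → cuts [5, 31, 67, 82]

All cut coordinates (distinct, sorted): [5, 10, 31, 47, 48, 64, 67, 82, 95]

Fragments:
  [0,5): 5 bp
  [5,10): 5 bp
  [10,31): 21 bp
  [31,47): 16 bp
  [47,48): 1 bp
  [48,64): 16 bp
  [64,67): 3 bp
  [67,82): 15 bp
  [82,95): 13 bp
  [95,123): 28 bp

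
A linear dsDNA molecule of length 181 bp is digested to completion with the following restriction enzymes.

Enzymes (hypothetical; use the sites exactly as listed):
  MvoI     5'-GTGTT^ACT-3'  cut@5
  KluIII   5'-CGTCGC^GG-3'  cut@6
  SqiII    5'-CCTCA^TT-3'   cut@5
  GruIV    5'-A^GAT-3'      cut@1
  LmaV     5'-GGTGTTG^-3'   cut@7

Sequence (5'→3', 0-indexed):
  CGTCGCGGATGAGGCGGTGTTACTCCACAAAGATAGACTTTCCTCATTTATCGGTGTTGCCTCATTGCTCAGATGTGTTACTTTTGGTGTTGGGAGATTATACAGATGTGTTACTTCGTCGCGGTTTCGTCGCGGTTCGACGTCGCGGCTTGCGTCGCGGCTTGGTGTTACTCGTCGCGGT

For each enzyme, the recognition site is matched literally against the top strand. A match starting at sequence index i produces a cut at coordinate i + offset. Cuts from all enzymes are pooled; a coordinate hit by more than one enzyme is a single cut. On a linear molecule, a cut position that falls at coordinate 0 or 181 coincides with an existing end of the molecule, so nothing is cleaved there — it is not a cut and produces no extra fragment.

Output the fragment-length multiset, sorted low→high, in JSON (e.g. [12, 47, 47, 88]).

[3,3,5,6,7,8,8,9,9,10,10,11,11,12,13,13,13,15,15]

Site scan:
  MvoI GTGTTACT/5: at [16, 74, 107, 164] ⇒ [21, 79, 112, 169]
  KluIII CGTCGCGG/6: at [0, 116, 127, 140, 152, 172] ⇒ [6, 122, 133, 146, 158, 178]
  SqiII CCTCATT/5: at [41, 59] ⇒ [46, 64]
  GruIV AGAT/1: at [30, 70, 94, 103] ⇒ [31, 71, 95, 104]
  LmaV GGTGTTG/7: at [52, 85] ⇒ [59, 92]

All cut coordinates (distinct, sorted): [6, 21, 31, 46, 59, 64, 71, 79, 92, 95, 104, 112, 122, 133, 146, 158, 169, 178]

Fragment lengths:
  [0,6): 6 bp
  [6,21): 15 bp
  [21,31): 10 bp
  [31,46): 15 bp
  [46,59): 13 bp
  [59,64): 5 bp
  [64,71): 7 bp
  [71,79): 8 bp
  [79,92): 13 bp
  [92,95): 3 bp
  [95,104): 9 bp
  [104,112): 8 bp
  [112,122): 10 bp
  [122,133): 11 bp
  [133,146): 13 bp
  [146,158): 12 bp
  [158,169): 11 bp
  [169,178): 9 bp
  [178,181): 3 bp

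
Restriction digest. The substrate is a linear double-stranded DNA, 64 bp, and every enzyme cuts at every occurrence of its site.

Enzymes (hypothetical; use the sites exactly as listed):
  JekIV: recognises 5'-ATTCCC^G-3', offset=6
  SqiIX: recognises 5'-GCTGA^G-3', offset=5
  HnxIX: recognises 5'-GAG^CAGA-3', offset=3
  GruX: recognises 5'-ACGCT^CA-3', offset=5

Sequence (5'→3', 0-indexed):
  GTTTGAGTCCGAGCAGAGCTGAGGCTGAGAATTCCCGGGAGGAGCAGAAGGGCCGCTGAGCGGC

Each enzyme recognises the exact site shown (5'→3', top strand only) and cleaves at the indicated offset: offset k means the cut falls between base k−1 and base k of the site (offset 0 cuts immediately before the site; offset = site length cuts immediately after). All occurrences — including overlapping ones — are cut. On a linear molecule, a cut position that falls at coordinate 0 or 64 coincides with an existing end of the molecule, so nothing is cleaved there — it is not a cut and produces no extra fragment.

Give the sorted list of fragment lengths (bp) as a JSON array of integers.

Per-enzyme occurrences:
  JekIV (ATTCCCG, off=6): starts [30] → cuts [36]
  SqiIX (GCTGAG, off=5): starts [17, 23, 54] → cuts [22, 28, 59]
  HnxIX (GAGCAGA, off=3): starts [10, 41] → cuts [13, 44]
  GruX (ACGCTCA, off=5): no sites

Pooled cuts: [13, 22, 28, 36, 44, 59]

Fragment lengths:
  [0,13): 13 bp
  [13,22): 9 bp
  [22,28): 6 bp
  [28,36): 8 bp
  [36,44): 8 bp
  [44,59): 15 bp
  [59,64): 5 bp

[5,6,8,8,9,13,15]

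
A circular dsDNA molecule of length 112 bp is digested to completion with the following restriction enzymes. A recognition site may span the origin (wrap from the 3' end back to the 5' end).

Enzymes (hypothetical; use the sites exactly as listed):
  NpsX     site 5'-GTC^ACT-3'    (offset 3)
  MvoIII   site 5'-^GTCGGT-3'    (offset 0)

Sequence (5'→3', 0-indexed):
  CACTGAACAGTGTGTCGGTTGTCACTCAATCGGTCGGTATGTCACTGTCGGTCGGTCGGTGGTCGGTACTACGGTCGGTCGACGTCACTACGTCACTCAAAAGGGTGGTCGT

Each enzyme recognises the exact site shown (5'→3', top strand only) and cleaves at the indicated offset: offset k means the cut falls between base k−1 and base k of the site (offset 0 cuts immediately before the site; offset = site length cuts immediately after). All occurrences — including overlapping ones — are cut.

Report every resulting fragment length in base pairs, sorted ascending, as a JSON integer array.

[3,4,4,7,8,9,10,11,12,12,13,19]

Scan for sites:
  NpsX (GTCACT, off=3): starts [20, 40, 83, 91, 110] → cuts [1, 23, 43, 86, 94]
  MvoIII (GTCGGT, off=0): starts [13, 32, 46, 50, 54, 61, 73] → cuts [13, 32, 46, 50, 54, 61, 73]

All cut coordinates (distinct, sorted): [1, 13, 23, 32, 43, 46, 50, 54, 61, 73, 86, 94]

Fragment lengths:
  1→13: 12 bp
  13→23: 10 bp
  23→32: 9 bp
  32→43: 11 bp
  43→46: 3 bp
  46→50: 4 bp
  50→54: 4 bp
  54→61: 7 bp
  61→73: 12 bp
  73→86: 13 bp
  86→94: 8 bp
  94→1 (wrap): 112-94+1 = 19 bp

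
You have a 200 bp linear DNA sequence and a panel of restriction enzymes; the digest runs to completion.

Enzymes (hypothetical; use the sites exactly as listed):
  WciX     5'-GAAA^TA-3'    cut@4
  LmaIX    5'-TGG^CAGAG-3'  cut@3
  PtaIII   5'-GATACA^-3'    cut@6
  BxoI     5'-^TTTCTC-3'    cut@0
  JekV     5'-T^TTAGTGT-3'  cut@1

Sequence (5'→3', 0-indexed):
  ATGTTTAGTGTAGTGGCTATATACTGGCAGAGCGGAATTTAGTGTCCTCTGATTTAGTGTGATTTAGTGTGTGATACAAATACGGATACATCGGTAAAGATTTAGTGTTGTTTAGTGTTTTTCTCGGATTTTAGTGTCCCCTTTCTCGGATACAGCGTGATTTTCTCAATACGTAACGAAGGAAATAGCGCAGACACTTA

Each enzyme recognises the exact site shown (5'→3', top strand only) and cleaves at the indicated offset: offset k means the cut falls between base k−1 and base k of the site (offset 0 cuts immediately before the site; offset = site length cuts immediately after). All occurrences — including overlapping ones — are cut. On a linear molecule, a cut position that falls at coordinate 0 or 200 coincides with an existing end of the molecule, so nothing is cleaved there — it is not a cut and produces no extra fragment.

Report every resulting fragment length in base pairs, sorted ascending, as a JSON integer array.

[4,7,8,10,10,11,11,11,11,12,13,15,15,15,23,24]

Per-enzyme occurrences:
  WciX GAAATA/4: at [181] ⇒ [185]
  LmaIX TGGCAGAG/3: at [24] ⇒ [27]
  PtaIII GATACA/6: at [72, 84, 148] ⇒ [78, 90, 154]
  BxoI TTTCTC/0: at [119, 141, 161] ⇒ [119, 141, 161]
  JekV TTTAGTGT/1: at [3, 37, 52, 62, 100, 110, 129] ⇒ [4, 38, 53, 63, 101, 111, 130]

All cut coordinates (distinct, sorted): [4, 27, 38, 53, 63, 78, 90, 101, 111, 119, 130, 141, 154, 161, 185]

Fragments:
  [0,4): 4 bp
  [4,27): 23 bp
  [27,38): 11 bp
  [38,53): 15 bp
  [53,63): 10 bp
  [63,78): 15 bp
  [78,90): 12 bp
  [90,101): 11 bp
  [101,111): 10 bp
  [111,119): 8 bp
  [119,130): 11 bp
  [130,141): 11 bp
  [141,154): 13 bp
  [154,161): 7 bp
  [161,185): 24 bp
  [185,200): 15 bp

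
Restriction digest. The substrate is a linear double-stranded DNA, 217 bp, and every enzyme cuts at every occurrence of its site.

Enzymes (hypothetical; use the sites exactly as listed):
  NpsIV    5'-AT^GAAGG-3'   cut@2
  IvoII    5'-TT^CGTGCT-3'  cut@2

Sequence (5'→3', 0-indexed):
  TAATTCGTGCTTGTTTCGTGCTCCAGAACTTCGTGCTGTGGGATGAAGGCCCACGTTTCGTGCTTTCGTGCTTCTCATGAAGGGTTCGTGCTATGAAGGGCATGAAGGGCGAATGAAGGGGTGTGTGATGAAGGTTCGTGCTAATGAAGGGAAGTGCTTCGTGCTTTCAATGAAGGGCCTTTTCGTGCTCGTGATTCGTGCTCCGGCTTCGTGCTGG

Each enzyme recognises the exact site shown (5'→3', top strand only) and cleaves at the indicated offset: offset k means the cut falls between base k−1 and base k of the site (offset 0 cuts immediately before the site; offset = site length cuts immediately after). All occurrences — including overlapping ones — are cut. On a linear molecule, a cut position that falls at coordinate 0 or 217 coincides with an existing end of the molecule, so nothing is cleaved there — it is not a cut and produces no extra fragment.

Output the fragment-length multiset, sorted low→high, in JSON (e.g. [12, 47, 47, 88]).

Scan for sites:
  NpsIV (ATGAAGG, off=2): starts [42, 76, 92, 101, 112, 127, 143, 169] → cuts [44, 78, 94, 103, 114, 129, 145, 171]
  IvoII (TTCGTGCT, off=2): starts [3, 14, 29, 56, 64, 84, 134, 157, 181, 194, 207] → cuts [5, 16, 31, 58, 66, 86, 136, 159, 183, 196, 209]

Pooled cuts: [5, 16, 31, 44, 58, 66, 78, 86, 94, 103, 114, 129, 136, 145, 159, 171, 183, 196, 209]

Fragments:
  [0,5): 5 bp
  [5,16): 11 bp
  [16,31): 15 bp
  [31,44): 13 bp
  [44,58): 14 bp
  [58,66): 8 bp
  [66,78): 12 bp
  [78,86): 8 bp
  [86,94): 8 bp
  [94,103): 9 bp
  [103,114): 11 bp
  [114,129): 15 bp
  [129,136): 7 bp
  [136,145): 9 bp
  [145,159): 14 bp
  [159,171): 12 bp
  [171,183): 12 bp
  [183,196): 13 bp
  [196,209): 13 bp
  [209,217): 8 bp

[5,7,8,8,8,8,9,9,11,11,12,12,12,13,13,13,14,14,15,15]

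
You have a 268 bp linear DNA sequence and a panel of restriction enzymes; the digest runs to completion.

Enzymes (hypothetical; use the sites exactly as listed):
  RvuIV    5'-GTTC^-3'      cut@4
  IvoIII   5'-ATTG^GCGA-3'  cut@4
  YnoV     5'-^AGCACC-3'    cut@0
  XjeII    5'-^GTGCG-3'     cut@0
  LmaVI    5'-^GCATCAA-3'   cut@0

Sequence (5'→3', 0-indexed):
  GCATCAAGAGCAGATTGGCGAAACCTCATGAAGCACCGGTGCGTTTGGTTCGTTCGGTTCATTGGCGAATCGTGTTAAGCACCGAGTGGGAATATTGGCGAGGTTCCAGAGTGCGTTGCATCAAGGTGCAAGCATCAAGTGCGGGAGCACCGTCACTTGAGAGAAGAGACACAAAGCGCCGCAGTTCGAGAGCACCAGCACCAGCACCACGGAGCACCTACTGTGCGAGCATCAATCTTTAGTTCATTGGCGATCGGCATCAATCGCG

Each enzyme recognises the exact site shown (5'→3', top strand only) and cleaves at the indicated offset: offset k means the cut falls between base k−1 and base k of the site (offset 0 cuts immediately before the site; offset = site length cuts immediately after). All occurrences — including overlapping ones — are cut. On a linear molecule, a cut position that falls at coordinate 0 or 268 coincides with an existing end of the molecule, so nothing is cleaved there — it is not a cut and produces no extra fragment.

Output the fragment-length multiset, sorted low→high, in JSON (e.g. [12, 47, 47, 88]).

Scan for sites:
  RvuIV (GTTC, off=4): starts [47, 51, 56, 102, 183, 241] → cuts [51, 55, 60, 106, 187, 245]
  IvoIII (ATTGGCGA, off=4): starts [13, 60, 93, 245] → cuts [17, 64, 97, 249]
  YnoV (AGCACC, off=0): starts [31, 77, 145, 190, 196, 202, 212] → cuts [31, 77, 145, 190, 196, 202, 212]
  XjeII (GTGCG, off=0): starts [38, 110, 138, 222] → cuts [38, 110, 138, 222]
  LmaVI (GCATCAA, off=0): starts [0, 117, 131, 228, 256] → cuts [117, 131, 228, 256] (position 0 is a terminus of the linear molecule — no cut)

Pooled cuts: [17, 31, 38, 51, 55, 60, 64, 77, 97, 106, 110, 117, 131, 138, 145, 187, 190, 196, 202, 212, 222, 228, 245, 249, 256]

Fragments:
  [0,17): 17 bp
  [17,31): 14 bp
  [31,38): 7 bp
  [38,51): 13 bp
  [51,55): 4 bp
  [55,60): 5 bp
  [60,64): 4 bp
  [64,77): 13 bp
  [77,97): 20 bp
  [97,106): 9 bp
  [106,110): 4 bp
  [110,117): 7 bp
  [117,131): 14 bp
  [131,138): 7 bp
  [138,145): 7 bp
  [145,187): 42 bp
  [187,190): 3 bp
  [190,196): 6 bp
  [196,202): 6 bp
  [202,212): 10 bp
  [212,222): 10 bp
  [222,228): 6 bp
  [228,245): 17 bp
  [245,249): 4 bp
  [249,256): 7 bp
  [256,268): 12 bp

[3,4,4,4,4,5,6,6,6,7,7,7,7,7,9,10,10,12,13,13,14,14,17,17,20,42]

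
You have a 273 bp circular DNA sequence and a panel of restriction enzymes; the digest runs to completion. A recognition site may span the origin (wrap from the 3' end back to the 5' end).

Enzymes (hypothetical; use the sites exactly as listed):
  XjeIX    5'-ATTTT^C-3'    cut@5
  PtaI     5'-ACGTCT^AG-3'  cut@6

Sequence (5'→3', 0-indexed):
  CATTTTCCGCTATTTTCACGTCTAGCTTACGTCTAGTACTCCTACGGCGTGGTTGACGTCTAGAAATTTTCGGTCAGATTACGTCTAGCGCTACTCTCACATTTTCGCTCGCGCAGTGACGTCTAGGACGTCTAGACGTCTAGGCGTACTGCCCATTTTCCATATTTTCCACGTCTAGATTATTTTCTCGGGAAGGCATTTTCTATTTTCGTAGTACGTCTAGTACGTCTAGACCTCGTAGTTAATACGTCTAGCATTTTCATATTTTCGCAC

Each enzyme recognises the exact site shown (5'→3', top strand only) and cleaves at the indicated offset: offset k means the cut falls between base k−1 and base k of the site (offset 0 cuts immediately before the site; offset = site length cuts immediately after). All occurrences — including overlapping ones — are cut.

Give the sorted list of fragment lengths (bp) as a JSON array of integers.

Site scan:
  XjeIX ATTTTC/5: at [1, 11, 65, 100, 154, 163, 181, 197, 204, 255, 263] ⇒ [6, 16, 70, 105, 159, 168, 186, 202, 209, 260, 268]
  PtaI ACGTCTAG/6: at [17, 28, 55, 80, 118, 127, 135, 170, 215, 224, 246] ⇒ [23, 34, 61, 86, 124, 133, 141, 176, 221, 230, 252]

All cut coordinates (distinct, sorted): [6, 16, 23, 34, 61, 70, 86, 105, 124, 133, 141, 159, 168, 176, 186, 202, 209, 221, 230, 252, 260, 268]

Fragments:
  6→16: 10 bp
  16→23: 7 bp
  23→34: 11 bp
  34→61: 27 bp
  61→70: 9 bp
  70→86: 16 bp
  86→105: 19 bp
  105→124: 19 bp
  124→133: 9 bp
  133→141: 8 bp
  141→159: 18 bp
  159→168: 9 bp
  168→176: 8 bp
  176→186: 10 bp
  186→202: 16 bp
  202→209: 7 bp
  209→221: 12 bp
  221→230: 9 bp
  230→252: 22 bp
  252→260: 8 bp
  260→268: 8 bp
  268→6 (wrap): 273-268+6 = 11 bp

[7,7,8,8,8,8,9,9,9,9,10,10,11,11,12,16,16,18,19,19,22,27]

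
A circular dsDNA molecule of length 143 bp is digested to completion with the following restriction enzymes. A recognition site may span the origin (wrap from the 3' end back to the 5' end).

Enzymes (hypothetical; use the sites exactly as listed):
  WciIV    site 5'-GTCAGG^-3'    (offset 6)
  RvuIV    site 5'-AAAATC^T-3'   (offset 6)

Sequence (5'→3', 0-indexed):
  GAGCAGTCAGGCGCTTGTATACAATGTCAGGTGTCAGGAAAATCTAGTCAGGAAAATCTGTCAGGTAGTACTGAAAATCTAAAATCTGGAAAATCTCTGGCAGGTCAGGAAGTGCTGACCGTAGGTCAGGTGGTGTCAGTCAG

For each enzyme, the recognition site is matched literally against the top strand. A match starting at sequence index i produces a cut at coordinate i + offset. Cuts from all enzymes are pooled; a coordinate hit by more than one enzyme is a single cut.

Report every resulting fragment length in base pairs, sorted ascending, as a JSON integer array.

Scan for sites:
  WciIV (GTCAGG, off=6): starts [5, 25, 32, 46, 59, 103, 124, 138] → cuts [1, 11, 31, 38, 52, 65, 109, 130]
  RvuIV (AAAATCT, off=6): starts [38, 52, 73, 80, 89] → cuts [44, 58, 79, 86, 95]

All cut coordinates (distinct, sorted): [1, 11, 31, 38, 44, 52, 58, 65, 79, 86, 95, 109, 130]

Fragment lengths:
  1→11: 10 bp
  11→31: 20 bp
  31→38: 7 bp
  38→44: 6 bp
  44→52: 8 bp
  52→58: 6 bp
  58→65: 7 bp
  65→79: 14 bp
  79→86: 7 bp
  86→95: 9 bp
  95→109: 14 bp
  109→130: 21 bp
  130→1 (wrap): 143-130+1 = 14 bp

[6,6,7,7,7,8,9,10,14,14,14,20,21]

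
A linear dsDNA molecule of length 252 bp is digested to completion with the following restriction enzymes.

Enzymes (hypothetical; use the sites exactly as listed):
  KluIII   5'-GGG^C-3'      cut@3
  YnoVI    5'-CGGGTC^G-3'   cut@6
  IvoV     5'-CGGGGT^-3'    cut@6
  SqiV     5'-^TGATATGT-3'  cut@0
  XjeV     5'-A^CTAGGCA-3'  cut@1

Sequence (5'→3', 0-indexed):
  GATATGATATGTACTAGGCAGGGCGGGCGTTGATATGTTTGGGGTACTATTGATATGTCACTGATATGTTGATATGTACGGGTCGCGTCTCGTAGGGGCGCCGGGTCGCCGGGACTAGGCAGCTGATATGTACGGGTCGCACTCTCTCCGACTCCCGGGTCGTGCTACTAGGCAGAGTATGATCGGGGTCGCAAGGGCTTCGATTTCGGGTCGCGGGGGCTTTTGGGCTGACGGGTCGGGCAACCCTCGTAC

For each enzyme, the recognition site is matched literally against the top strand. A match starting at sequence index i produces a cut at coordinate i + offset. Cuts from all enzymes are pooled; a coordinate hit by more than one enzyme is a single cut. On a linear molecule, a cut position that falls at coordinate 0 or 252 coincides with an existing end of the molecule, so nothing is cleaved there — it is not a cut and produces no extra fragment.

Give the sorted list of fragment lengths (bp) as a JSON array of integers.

Scan for sites:
  KluIII (GGGC, off=3): starts [20, 24, 95, 194, 216, 224, 237] → cuts [23, 27, 98, 197, 219, 227, 240]
  YnoVI (CGGGTCG, off=6): starts [78, 101, 132, 155, 206, 231] → cuts [84, 107, 138, 161, 212, 237]
  IvoV (CGGGGT, off=6): starts [183] → cuts [189]
  SqiV (TGATATGT, off=0): starts [4, 30, 50, 61, 69, 123] → cuts [4, 30, 50, 61, 69, 123]
  XjeV (ACTAGGCA, off=1): starts [12, 113, 166] → cuts [13, 114, 167]

Pooled cuts: [4, 13, 23, 27, 30, 50, 61, 69, 84, 98, 107, 114, 123, 138, 161, 167, 189, 197, 212, 219, 227, 237, 240]

Fragments:
  [0,4): 4 bp
  [4,13): 9 bp
  [13,23): 10 bp
  [23,27): 4 bp
  [27,30): 3 bp
  [30,50): 20 bp
  [50,61): 11 bp
  [61,69): 8 bp
  [69,84): 15 bp
  [84,98): 14 bp
  [98,107): 9 bp
  [107,114): 7 bp
  [114,123): 9 bp
  [123,138): 15 bp
  [138,161): 23 bp
  [161,167): 6 bp
  [167,189): 22 bp
  [189,197): 8 bp
  [197,212): 15 bp
  [212,219): 7 bp
  [219,227): 8 bp
  [227,237): 10 bp
  [237,240): 3 bp
  [240,252): 12 bp

[3,3,4,4,6,7,7,8,8,8,9,9,9,10,10,11,12,14,15,15,15,20,22,23]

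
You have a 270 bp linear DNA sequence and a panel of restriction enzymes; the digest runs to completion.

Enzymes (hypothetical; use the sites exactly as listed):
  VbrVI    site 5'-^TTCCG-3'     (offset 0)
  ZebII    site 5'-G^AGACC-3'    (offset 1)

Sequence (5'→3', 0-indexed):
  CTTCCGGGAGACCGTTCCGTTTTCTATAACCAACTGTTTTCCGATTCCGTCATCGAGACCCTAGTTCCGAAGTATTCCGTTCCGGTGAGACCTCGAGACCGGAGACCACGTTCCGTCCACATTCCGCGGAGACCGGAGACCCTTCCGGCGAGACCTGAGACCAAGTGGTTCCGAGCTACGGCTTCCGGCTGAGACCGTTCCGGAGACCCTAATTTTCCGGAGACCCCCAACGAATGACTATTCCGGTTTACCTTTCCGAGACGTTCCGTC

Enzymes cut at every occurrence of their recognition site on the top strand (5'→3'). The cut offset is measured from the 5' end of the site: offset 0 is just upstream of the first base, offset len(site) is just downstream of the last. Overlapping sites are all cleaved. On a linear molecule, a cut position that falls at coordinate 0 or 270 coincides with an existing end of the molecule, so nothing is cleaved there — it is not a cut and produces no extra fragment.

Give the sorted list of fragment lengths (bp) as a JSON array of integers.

Per-enzyme occurrences:
  VbrVI (TTCCG, off=0): starts [1, 14, 38, 44, 64, 74, 79, 110, 121, 142, 168, 182, 197, 214, 240, 253, 263] → cuts [1, 14, 38, 44, 64, 74, 79, 110, 121, 142, 168, 182, 197, 214, 240, 253, 263]
  ZebII (GAGACC, off=1): starts [7, 54, 86, 94, 101, 128, 135, 149, 156, 190, 202, 219] → cuts [8, 55, 87, 95, 102, 129, 136, 150, 157, 191, 203, 220]

Pooled cuts: [1, 8, 14, 38, 44, 55, 64, 74, 79, 87, 95, 102, 110, 121, 129, 136, 142, 150, 157, 168, 182, 191, 197, 203, 214, 220, 240, 253, 263]

Fragment lengths:
  [0,1): 1 bp
  [1,8): 7 bp
  [8,14): 6 bp
  [14,38): 24 bp
  [38,44): 6 bp
  [44,55): 11 bp
  [55,64): 9 bp
  [64,74): 10 bp
  [74,79): 5 bp
  [79,87): 8 bp
  [87,95): 8 bp
  [95,102): 7 bp
  [102,110): 8 bp
  [110,121): 11 bp
  [121,129): 8 bp
  [129,136): 7 bp
  [136,142): 6 bp
  [142,150): 8 bp
  [150,157): 7 bp
  [157,168): 11 bp
  [168,182): 14 bp
  [182,191): 9 bp
  [191,197): 6 bp
  [197,203): 6 bp
  [203,214): 11 bp
  [214,220): 6 bp
  [220,240): 20 bp
  [240,253): 13 bp
  [253,263): 10 bp
  [263,270): 7 bp

[1,5,6,6,6,6,6,6,7,7,7,7,7,8,8,8,8,8,9,9,10,10,11,11,11,11,13,14,20,24]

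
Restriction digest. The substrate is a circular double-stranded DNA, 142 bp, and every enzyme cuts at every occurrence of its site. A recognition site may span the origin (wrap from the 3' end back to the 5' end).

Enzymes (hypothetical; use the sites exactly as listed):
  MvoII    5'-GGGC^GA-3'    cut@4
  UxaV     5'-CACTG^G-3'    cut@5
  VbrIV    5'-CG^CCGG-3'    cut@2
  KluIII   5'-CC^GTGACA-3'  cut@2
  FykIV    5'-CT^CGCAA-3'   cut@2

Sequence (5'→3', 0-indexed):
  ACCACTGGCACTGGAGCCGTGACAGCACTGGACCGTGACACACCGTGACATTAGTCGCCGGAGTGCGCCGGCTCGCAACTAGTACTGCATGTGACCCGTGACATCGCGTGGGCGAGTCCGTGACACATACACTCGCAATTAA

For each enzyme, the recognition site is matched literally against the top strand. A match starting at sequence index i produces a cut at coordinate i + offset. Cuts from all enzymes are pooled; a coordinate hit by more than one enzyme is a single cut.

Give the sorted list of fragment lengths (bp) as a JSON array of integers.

Scan for sites:
  MvoII (GGGCGA, off=4): starts [109] → cuts [113]
  UxaV (CACTGG, off=5): starts [2, 8, 25] → cuts [7, 13, 30]
  VbrIV (CGCCGG, off=2): starts [55, 65] → cuts [57, 67]
  KluIII (CCGTGACA, off=2): starts [16, 32, 42, 95, 117] → cuts [18, 34, 44, 97, 119]
  FykIV (CTCGCAA, off=2): starts [71, 131] → cuts [73, 133]

All cut coordinates (distinct, sorted): [7, 13, 18, 30, 34, 44, 57, 67, 73, 97, 113, 119, 133]

Fragments:
  7→13: 6 bp
  13→18: 5 bp
  18→30: 12 bp
  30→34: 4 bp
  34→44: 10 bp
  44→57: 13 bp
  57→67: 10 bp
  67→73: 6 bp
  73→97: 24 bp
  97→113: 16 bp
  113→119: 6 bp
  119→133: 14 bp
  133→7 (wrap): 142-133+7 = 16 bp

[4,5,6,6,6,10,10,12,13,14,16,16,24]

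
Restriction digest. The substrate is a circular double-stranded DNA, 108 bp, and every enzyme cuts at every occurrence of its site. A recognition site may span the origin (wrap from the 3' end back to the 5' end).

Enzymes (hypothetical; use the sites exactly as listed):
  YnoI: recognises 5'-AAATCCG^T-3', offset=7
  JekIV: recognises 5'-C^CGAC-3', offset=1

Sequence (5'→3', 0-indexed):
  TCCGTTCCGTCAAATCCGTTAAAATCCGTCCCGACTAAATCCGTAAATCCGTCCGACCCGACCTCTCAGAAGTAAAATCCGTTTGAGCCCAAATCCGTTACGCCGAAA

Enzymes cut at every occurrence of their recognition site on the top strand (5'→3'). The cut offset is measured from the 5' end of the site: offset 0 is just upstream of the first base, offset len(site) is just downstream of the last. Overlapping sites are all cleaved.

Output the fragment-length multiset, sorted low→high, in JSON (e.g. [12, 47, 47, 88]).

Per-enzyme occurrences:
  YnoI AAATCCGT/7: at [11, 21, 36, 44, 74, 90, 105] ⇒ [4, 18, 28, 43, 51, 81, 97]
  JekIV CCGAC/1: at [30, 52, 57] ⇒ [31, 53, 58]

Pooled cuts: [4, 18, 28, 31, 43, 51, 53, 58, 81, 97]

Fragment lengths:
  4→18: 14 bp
  18→28: 10 bp
  28→31: 3 bp
  31→43: 12 bp
  43→51: 8 bp
  51→53: 2 bp
  53→58: 5 bp
  58→81: 23 bp
  81→97: 16 bp
  97→4 (wrap): 108-97+4 = 15 bp

[2,3,5,8,10,12,14,15,16,23]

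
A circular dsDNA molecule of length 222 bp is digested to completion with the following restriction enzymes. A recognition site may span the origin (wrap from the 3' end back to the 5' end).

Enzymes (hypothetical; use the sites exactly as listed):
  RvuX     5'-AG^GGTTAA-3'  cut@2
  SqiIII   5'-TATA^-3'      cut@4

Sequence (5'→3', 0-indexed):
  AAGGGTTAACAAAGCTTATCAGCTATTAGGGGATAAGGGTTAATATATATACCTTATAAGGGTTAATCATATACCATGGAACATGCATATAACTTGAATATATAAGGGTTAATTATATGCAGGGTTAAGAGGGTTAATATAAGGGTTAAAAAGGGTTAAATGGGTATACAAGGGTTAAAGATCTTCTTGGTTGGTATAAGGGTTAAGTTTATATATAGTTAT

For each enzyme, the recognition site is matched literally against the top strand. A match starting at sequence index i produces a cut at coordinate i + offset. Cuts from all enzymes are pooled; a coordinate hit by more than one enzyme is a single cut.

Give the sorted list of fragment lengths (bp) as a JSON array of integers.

[2,2,2,2,2,2,2,2,2,2,4,5,6,7,9,10,10,10,11,11,13,13,15,18,26,34]

Per-enzyme occurrences:
  RvuX AGGGTTAA/2: at [1, 35, 58, 104, 120, 129, 141, 151, 170, 198] ⇒ [3, 37, 60, 106, 122, 131, 143, 153, 172, 200]
  SqiIII TATA/4: at [43, 45, 47, 54, 69, 87, 98, 100, 113, 137, 164, 194, 209, 211, 213, 219] ⇒ [1, 47, 49, 51, 58, 73, 91, 102, 104, 117, 141, 168, 198, 213, 215, 217]

Pooled cuts: [1, 3, 37, 47, 49, 51, 58, 60, 73, 91, 102, 104, 106, 117, 122, 131, 141, 143, 153, 168, 172, 198, 200, 213, 215, 217]

Fragments:
  1→3: 2 bp
  3→37: 34 bp
  37→47: 10 bp
  47→49: 2 bp
  49→51: 2 bp
  51→58: 7 bp
  58→60: 2 bp
  60→73: 13 bp
  73→91: 18 bp
  91→102: 11 bp
  102→104: 2 bp
  104→106: 2 bp
  106→117: 11 bp
  117→122: 5 bp
  122→131: 9 bp
  131→141: 10 bp
  141→143: 2 bp
  143→153: 10 bp
  153→168: 15 bp
  168→172: 4 bp
  172→198: 26 bp
  198→200: 2 bp
  200→213: 13 bp
  213→215: 2 bp
  215→217: 2 bp
  217→1 (wrap): 222-217+1 = 6 bp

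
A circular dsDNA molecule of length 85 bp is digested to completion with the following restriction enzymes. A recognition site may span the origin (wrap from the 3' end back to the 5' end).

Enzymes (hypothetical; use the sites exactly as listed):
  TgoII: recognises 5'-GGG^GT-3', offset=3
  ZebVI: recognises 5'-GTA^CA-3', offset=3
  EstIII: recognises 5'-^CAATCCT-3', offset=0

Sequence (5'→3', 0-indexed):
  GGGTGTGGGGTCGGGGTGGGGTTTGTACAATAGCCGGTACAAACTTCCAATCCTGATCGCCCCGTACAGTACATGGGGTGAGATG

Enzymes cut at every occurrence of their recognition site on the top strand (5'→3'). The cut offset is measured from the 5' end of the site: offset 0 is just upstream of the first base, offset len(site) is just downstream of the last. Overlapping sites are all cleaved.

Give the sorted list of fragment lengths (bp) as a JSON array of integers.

Per-enzyme occurrences:
  TgoII (GGGGT, off=3): starts [6, 12, 17, 74, 84] → cuts [2, 9, 15, 20, 77]
  ZebVI (GTACA, off=3): starts [24, 36, 63, 68] → cuts [27, 39, 66, 71]
  EstIII (CAATCCT, off=0): starts [47] → cuts [47]

Pooled cuts: [2, 9, 15, 20, 27, 39, 47, 66, 71, 77]

Fragments:
  2→9: 7 bp
  9→15: 6 bp
  15→20: 5 bp
  20→27: 7 bp
  27→39: 12 bp
  39→47: 8 bp
  47→66: 19 bp
  66→71: 5 bp
  71→77: 6 bp
  77→2 (wrap): 85-77+2 = 10 bp

[5,5,6,6,7,7,8,10,12,19]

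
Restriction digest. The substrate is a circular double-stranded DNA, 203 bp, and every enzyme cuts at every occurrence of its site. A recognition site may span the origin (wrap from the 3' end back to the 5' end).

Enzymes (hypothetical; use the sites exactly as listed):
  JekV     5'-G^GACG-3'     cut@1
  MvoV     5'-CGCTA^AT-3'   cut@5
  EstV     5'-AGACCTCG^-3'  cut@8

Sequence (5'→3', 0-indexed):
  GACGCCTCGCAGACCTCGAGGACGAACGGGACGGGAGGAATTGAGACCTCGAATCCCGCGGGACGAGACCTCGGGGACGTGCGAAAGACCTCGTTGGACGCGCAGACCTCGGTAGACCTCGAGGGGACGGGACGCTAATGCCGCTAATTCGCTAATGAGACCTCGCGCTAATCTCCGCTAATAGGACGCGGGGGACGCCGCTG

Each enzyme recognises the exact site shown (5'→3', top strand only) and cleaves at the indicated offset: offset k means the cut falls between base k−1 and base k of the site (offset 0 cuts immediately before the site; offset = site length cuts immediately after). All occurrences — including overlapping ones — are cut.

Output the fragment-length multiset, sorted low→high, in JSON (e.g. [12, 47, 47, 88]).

[2,2,3,4,4,5,5,7,8,9,9,9,10,10,10,10,11,12,15,18,18,22]

Scan for sites:
  JekV (GGACG, off=1): starts [19, 28, 60, 74, 95, 124, 129, 183, 192, 202] → cuts [0, 20, 29, 61, 75, 96, 125, 130, 184, 193]
  MvoV (CGCTAAT, off=5): starts [132, 141, 149, 165, 175] → cuts [137, 146, 154, 170, 180]
  EstV (AGACCTCG, off=8): starts [10, 43, 65, 85, 103, 113, 157] → cuts [18, 51, 73, 93, 111, 121, 165]

Pooled cuts: [0, 18, 20, 29, 51, 61, 73, 75, 93, 96, 111, 121, 125, 130, 137, 146, 154, 165, 170, 180, 184, 193]

Fragments:
  0→18: 18 bp
  18→20: 2 bp
  20→29: 9 bp
  29→51: 22 bp
  51→61: 10 bp
  61→73: 12 bp
  73→75: 2 bp
  75→93: 18 bp
  93→96: 3 bp
  96→111: 15 bp
  111→121: 10 bp
  121→125: 4 bp
  125→130: 5 bp
  130→137: 7 bp
  137→146: 9 bp
  146→154: 8 bp
  154→165: 11 bp
  165→170: 5 bp
  170→180: 10 bp
  180→184: 4 bp
  184→193: 9 bp
  193→0 (wrap): 203-193+0 = 10 bp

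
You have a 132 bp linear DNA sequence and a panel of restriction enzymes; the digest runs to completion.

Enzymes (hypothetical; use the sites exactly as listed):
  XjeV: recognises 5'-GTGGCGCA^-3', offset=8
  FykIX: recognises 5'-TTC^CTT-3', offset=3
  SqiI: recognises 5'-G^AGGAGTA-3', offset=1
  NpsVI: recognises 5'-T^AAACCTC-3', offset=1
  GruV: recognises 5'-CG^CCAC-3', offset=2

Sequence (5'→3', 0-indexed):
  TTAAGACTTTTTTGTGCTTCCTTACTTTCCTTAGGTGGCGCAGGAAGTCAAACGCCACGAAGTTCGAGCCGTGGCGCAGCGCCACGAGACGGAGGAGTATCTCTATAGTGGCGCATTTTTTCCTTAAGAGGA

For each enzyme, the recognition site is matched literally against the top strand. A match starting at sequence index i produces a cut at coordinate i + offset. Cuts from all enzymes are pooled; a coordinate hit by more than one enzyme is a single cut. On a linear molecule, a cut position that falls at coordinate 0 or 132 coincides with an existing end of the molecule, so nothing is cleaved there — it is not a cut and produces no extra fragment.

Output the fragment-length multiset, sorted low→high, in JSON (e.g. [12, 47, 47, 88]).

[3,7,9,10,11,12,13,20,23,24]

Per-enzyme occurrences:
  XjeV (GTGGCGCA, off=8): starts [34, 70, 107] → cuts [42, 78, 115]
  FykIX (TTCCTT, off=3): starts [17, 26, 119] → cuts [20, 29, 122]
  SqiI (GAGGAGTA, off=1): starts [91] → cuts [92]
  NpsVI (TAAACCTC, off=1): no sites
  GruV (CGCCAC, off=2): starts [52, 79] → cuts [54, 81]

Pooled cuts: [20, 29, 42, 54, 78, 81, 92, 115, 122]

Fragments:
  [0,20): 20 bp
  [20,29): 9 bp
  [29,42): 13 bp
  [42,54): 12 bp
  [54,78): 24 bp
  [78,81): 3 bp
  [81,92): 11 bp
  [92,115): 23 bp
  [115,122): 7 bp
  [122,132): 10 bp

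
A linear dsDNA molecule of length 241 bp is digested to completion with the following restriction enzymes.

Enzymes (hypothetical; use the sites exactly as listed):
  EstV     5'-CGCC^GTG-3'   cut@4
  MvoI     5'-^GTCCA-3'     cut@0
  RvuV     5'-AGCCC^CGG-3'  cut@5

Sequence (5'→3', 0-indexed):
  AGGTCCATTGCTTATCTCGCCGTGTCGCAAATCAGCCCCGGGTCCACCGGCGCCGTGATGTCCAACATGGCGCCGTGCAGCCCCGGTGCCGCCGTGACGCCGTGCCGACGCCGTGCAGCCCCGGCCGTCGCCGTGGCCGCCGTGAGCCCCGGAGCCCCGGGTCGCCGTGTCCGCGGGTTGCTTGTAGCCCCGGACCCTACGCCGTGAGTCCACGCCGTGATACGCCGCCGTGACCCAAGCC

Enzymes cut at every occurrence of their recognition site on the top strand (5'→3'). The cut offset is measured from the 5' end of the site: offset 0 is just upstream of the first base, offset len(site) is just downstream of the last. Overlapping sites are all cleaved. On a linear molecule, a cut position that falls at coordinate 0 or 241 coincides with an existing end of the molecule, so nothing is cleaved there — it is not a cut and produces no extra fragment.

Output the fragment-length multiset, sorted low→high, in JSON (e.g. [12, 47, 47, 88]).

[2,3,4,5,8,8,8,9,9,9,9,9,10,11,11,12,13,13,13,15,17,19,24]

Scan for sites:
  EstV (CGCCGTG, off=4): starts [17, 50, 70, 89, 97, 108, 128, 137, 162, 199, 212, 225] → cuts [21, 54, 74, 93, 101, 112, 132, 141, 166, 203, 216, 229]
  MvoI (GTCCA, off=0): starts [2, 41, 59, 207] → cuts [2, 41, 59, 207]
  RvuV (AGCCCCGG, off=5): starts [33, 78, 116, 144, 152, 185] → cuts [38, 83, 121, 149, 157, 190]

All cut coordinates (distinct, sorted): [2, 21, 38, 41, 54, 59, 74, 83, 93, 101, 112, 121, 132, 141, 149, 157, 166, 190, 203, 207, 216, 229]

Fragment lengths:
  [0,2): 2 bp
  [2,21): 19 bp
  [21,38): 17 bp
  [38,41): 3 bp
  [41,54): 13 bp
  [54,59): 5 bp
  [59,74): 15 bp
  [74,83): 9 bp
  [83,93): 10 bp
  [93,101): 8 bp
  [101,112): 11 bp
  [112,121): 9 bp
  [121,132): 11 bp
  [132,141): 9 bp
  [141,149): 8 bp
  [149,157): 8 bp
  [157,166): 9 bp
  [166,190): 24 bp
  [190,203): 13 bp
  [203,207): 4 bp
  [207,216): 9 bp
  [216,229): 13 bp
  [229,241): 12 bp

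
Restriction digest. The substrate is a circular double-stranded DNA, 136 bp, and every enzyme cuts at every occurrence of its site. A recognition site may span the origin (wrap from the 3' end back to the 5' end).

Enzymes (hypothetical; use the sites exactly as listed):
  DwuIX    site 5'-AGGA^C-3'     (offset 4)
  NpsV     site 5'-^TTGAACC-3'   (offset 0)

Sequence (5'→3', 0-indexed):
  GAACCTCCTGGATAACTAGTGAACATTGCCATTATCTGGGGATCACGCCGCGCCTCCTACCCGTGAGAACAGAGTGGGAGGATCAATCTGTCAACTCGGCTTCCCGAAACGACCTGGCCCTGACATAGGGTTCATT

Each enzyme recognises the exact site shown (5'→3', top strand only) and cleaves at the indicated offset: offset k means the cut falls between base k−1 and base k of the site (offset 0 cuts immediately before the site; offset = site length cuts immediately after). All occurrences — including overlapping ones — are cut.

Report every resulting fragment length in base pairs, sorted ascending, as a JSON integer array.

Per-enzyme occurrences:
  DwuIX (AGGAC, off=4): no sites
  NpsV TTGAACC/0: at [134] ⇒ [134]

All cut coordinates (distinct, sorted): [134]

Fragment lengths:
  134→134 (wrap): 136-134+134 = 136 bp

[136]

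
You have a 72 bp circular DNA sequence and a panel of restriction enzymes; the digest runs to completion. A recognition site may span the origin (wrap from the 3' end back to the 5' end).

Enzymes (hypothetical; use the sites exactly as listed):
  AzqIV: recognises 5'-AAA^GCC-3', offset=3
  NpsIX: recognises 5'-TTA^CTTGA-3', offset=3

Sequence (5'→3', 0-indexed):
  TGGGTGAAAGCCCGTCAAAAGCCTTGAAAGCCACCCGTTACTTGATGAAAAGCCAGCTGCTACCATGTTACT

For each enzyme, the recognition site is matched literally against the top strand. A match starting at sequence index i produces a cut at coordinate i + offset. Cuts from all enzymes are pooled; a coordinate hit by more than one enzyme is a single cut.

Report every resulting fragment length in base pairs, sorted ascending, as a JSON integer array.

[9,11,11,11,30]

Site scan:
  AzqIV AAAGCC/3: at [6, 17, 26, 48] ⇒ [9, 20, 29, 51]
  NpsIX TTACTTGA/3: at [37] ⇒ [40]

All cut coordinates (distinct, sorted): [9, 20, 29, 40, 51]

Fragment lengths:
  9→20: 11 bp
  20→29: 9 bp
  29→40: 11 bp
  40→51: 11 bp
  51→9 (wrap): 72-51+9 = 30 bp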